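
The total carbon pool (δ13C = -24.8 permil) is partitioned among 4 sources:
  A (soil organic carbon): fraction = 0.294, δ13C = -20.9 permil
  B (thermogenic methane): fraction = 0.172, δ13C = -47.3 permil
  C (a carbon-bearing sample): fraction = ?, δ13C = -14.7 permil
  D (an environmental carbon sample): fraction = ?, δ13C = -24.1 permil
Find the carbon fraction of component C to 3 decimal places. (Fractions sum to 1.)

Let f_C and f_D be the unknown fractions; fractions sum to 1 so f_C + f_D = 0.534.
Mass balance: Σ fᵢ·δᵢ = δ_bulk ⇒ f_C·(-14.7) + f_D·(-24.1) = -24.8 − (-14.280) = -10.520
Substitute f_D = 0.534 − f_C:
f_C·(-14.7 − -24.1) = -10.520 − 0.534×(-24.1) = 2.350
f_C = 2.350 / 9.4 = 0.2500

0.250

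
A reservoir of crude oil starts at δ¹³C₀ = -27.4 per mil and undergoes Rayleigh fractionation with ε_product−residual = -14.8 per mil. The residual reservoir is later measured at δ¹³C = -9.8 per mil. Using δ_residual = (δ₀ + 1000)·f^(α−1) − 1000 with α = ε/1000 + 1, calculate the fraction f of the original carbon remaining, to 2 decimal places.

0.30

α − 1 = ε/1000 = -0.0148
(δ_res + 1000)/(δ₀ + 1000) = (-9.8 + 1000)/(-27.4 + 1000) = 990.2/972.6 = 1.018096
f = 1.018096^(1/-0.0148) = exp(ln(1.018096)/-0.0148) = exp(0.01793/-0.0148)
f = exp(-1.2118) = 0.2977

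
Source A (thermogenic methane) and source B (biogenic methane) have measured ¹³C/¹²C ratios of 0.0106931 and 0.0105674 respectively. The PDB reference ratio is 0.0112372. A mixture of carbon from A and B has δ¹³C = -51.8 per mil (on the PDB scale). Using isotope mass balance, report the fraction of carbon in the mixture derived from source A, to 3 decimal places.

0.698

δ_A = (0.0106931/0.0112372 − 1)×1000 = (0.951580 − 1)×1000 = -48.420 per mil
δ_B = (0.0105674/0.0112372 − 1)×1000 = (0.940394 − 1)×1000 = -59.606 per mil
f_A = (δ_mix − δ_B)/(δ_A − δ_B) = (-51.8 − (-59.606))/(-48.420 − (-59.606))
f_A = 7.806 / 11.186 = 0.6978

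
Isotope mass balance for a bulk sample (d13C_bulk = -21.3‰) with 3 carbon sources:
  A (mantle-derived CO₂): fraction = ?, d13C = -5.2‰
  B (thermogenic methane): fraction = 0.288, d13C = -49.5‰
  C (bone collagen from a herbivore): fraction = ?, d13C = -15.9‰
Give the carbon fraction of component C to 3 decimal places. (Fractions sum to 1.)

Let f_C and f_A be the unknown fractions; fractions sum to 1 so f_C + f_A = 0.712.
Mass balance: Σ fᵢ·δᵢ = δ_bulk ⇒ f_C·(-15.9) + f_A·(-5.2) = -21.3 − (-14.256) = -7.044
Substitute f_A = 0.712 − f_C:
f_C·(-15.9 − -5.2) = -7.044 − 0.712×(-5.2) = -3.342
f_C = -3.342 / -10.7 = 0.3123

0.312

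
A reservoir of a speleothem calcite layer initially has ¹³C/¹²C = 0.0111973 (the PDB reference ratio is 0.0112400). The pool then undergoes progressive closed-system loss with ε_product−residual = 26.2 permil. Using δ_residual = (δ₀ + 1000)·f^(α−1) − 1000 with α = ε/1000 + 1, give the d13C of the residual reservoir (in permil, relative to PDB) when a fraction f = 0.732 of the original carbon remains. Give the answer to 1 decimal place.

δ₀ = (0.0111973/0.0112400 − 1)×1000 = (0.996201 − 1)×1000 = -3.799 permil
α − 1 = ε/1000 = 0.0262
f^(α−1) = 0.732^(0.0262) = 0.991860
δ_res = (-3.799 + 1000) × 0.991860 − 1000 = 988.092 − 1000 = -11.91 permil

-11.9 permil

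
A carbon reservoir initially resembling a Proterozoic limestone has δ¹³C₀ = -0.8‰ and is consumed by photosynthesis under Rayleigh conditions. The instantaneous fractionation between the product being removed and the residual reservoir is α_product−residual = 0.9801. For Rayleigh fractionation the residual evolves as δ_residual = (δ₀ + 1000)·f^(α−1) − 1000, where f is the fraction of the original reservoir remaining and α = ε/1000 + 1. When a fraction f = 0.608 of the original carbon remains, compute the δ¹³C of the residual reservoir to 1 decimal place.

9.1‰

Rayleigh residual: δ_res = (δ₀ + 1000)·f^(α−1) − 1000
α − 1 = -0.01990
f^(α−1) = 0.608^(-0.01990) = 1.009951
δ_res = (-0.8 + 1000) × 1.009951 − 1000 = 1009.143 − 1000 = 9.14‰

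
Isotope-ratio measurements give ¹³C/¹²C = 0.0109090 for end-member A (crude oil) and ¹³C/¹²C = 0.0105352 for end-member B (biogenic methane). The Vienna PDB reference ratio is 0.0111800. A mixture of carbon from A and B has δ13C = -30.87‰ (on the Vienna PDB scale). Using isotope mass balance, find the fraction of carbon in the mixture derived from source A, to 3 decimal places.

δ_A = (0.0109090/0.0111800 − 1)×1000 = (0.975760 − 1)×1000 = -24.240‰
δ_B = (0.0105352/0.0111800 − 1)×1000 = (0.942326 − 1)×1000 = -57.674‰
f_A = (δ_mix − δ_B)/(δ_A − δ_B) = (-30.87 − (-57.674))/(-24.240 − (-57.674))
f_A = 26.804 / 33.435 = 0.8017

0.802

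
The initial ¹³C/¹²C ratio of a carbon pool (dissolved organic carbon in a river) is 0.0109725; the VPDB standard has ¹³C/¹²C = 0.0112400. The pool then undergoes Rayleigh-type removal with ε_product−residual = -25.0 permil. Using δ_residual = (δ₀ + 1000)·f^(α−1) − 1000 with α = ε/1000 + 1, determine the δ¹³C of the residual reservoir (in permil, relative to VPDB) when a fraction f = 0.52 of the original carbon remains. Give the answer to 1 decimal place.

-7.7 permil

δ₀ = (0.0109725/0.0112400 − 1)×1000 = (0.976201 − 1)×1000 = -23.799 permil
α − 1 = ε/1000 = -0.0250
f^(α−1) = 0.52^(-0.0250) = 1.016483
δ_res = (-23.799 + 1000) × 1.016483 − 1000 = 992.291 − 1000 = -7.71 permil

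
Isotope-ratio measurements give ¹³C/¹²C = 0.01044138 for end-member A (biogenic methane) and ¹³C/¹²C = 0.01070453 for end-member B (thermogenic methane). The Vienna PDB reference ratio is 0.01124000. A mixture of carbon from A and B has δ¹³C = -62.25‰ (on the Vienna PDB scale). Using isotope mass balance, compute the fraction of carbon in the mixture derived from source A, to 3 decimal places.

δ_A = (0.01044138/0.01124000 − 1)×1000 = (0.928948 − 1)×1000 = -71.052‰
δ_B = (0.01070453/0.01124000 − 1)×1000 = (0.952360 − 1)×1000 = -47.640‰
f_A = (δ_mix − δ_B)/(δ_A − δ_B) = (-62.25 − (-47.640))/(-71.052 − (-47.640))
f_A = -14.610 / -23.412 = 0.6241

0.624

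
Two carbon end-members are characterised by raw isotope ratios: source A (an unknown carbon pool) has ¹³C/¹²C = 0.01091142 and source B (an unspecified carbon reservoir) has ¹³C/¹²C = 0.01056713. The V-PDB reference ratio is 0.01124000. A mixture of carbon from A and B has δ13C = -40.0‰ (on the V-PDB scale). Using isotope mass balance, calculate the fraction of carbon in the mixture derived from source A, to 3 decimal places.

δ_A = (0.01091142/0.01124000 − 1)×1000 = (0.970767 − 1)×1000 = -29.233‰
δ_B = (0.01056713/0.01124000 − 1)×1000 = (0.940136 − 1)×1000 = -59.864‰
f_A = (δ_mix − δ_B)/(δ_A − δ_B) = (-40.0 − (-59.864))/(-29.233 − (-59.864))
f_A = 19.864 / 30.631 = 0.6485

0.648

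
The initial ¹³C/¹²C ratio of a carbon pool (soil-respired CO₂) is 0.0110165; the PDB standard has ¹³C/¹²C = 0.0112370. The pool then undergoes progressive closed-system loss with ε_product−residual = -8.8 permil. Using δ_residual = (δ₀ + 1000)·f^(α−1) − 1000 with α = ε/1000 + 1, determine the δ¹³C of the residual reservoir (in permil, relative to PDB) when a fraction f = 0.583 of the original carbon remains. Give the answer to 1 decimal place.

-15.0 permil

δ₀ = (0.0110165/0.0112370 − 1)×1000 = (0.980377 − 1)×1000 = -19.623 permil
α − 1 = ε/1000 = -0.0088
f^(α−1) = 0.583^(-0.0088) = 1.004759
δ_res = (-19.623 + 1000) × 1.004759 − 1000 = 985.043 − 1000 = -14.96 permil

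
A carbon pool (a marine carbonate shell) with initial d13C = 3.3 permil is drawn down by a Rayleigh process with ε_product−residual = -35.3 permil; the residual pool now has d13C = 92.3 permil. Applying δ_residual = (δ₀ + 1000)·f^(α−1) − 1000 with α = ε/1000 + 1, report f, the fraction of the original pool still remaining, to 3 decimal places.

α − 1 = ε/1000 = -0.0353
(δ_res + 1000)/(δ₀ + 1000) = (92.3 + 1000)/(3.3 + 1000) = 1092.3/1003.3 = 1.088707
f = 1.088707^(1/-0.0353) = exp(ln(1.088707)/-0.0353) = exp(0.08499/-0.0353)
f = exp(-2.4077) = 0.0900

0.090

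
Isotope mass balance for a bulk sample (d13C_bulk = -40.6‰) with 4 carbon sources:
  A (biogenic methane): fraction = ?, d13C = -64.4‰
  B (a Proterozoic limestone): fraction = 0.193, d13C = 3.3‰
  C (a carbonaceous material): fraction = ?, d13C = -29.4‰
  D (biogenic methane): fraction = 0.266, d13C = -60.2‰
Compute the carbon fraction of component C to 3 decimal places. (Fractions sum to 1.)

0.275

Let f_C and f_A be the unknown fractions; fractions sum to 1 so f_C + f_A = 0.541.
Mass balance: Σ fᵢ·δᵢ = δ_bulk ⇒ f_C·(-29.4) + f_A·(-64.4) = -40.6 − (-15.376) = -25.224
Substitute f_A = 0.541 − f_C:
f_C·(-29.4 − -64.4) = -25.224 − 0.541×(-64.4) = 9.617
f_C = 9.617 / 35.0 = 0.2748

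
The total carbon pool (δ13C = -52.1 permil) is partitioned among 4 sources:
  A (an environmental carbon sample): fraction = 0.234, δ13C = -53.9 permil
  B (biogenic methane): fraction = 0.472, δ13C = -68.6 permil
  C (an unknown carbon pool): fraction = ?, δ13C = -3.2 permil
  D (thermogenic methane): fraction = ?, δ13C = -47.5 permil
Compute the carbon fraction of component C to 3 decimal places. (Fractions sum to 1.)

0.155

Let f_C and f_D be the unknown fractions; fractions sum to 1 so f_C + f_D = 0.294.
Mass balance: Σ fᵢ·δᵢ = δ_bulk ⇒ f_C·(-3.2) + f_D·(-47.5) = -52.1 − (-44.992) = -7.108
Substitute f_D = 0.294 − f_C:
f_C·(-3.2 − -47.5) = -7.108 − 0.294×(-47.5) = 6.857
f_C = 6.857 / 44.3 = 0.1548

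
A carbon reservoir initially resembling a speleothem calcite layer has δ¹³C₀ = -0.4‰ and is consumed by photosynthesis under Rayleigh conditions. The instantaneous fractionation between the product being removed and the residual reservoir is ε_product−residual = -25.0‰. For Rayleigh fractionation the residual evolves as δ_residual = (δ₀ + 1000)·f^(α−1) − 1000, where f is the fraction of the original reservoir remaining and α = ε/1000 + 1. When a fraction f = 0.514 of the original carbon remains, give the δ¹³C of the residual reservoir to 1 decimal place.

16.4‰

Rayleigh residual: δ_res = (δ₀ + 1000)·f^(α−1) − 1000
α = ε/1000 + 1 = 0.97500, so α − 1 = -0.02500
f^(α−1) = 0.514^(-0.02500) = 1.016777
δ_res = (-0.4 + 1000) × 1.016777 − 1000 = 1016.371 − 1000 = 16.37‰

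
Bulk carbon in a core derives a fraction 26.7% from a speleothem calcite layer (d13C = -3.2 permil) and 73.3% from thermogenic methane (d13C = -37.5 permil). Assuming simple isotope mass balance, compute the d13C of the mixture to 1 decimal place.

δ_mix = f_A·δ_A + f_B·δ_B
δ_mix = 0.267 × (-3.2) + 0.733 × (-37.5)
δ_mix = -0.85 + -27.49 = -28.34 permil

-28.3 permil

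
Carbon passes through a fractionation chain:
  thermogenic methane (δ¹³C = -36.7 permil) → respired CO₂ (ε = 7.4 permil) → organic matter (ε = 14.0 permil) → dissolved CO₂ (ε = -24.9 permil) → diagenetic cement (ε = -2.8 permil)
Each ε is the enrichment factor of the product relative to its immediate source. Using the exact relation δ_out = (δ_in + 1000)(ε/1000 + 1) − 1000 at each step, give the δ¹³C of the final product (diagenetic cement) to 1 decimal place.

step 1: δ = (-36.70 + 1000)·(7.4/1000 + 1) − 1000 = -29.57 permil
step 2: δ = (-29.57 + 1000)·(14.0/1000 + 1) − 1000 = -15.99 permil
step 3: δ = (-15.99 + 1000)·(-24.9/1000 + 1) − 1000 = -40.49 permil
step 4: δ = (-40.49 + 1000)·(-2.8/1000 + 1) − 1000 = -43.17 permil

-43.2 permil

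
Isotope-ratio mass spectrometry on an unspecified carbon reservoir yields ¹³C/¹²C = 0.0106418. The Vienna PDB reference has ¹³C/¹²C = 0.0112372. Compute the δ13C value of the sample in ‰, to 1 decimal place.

-53.0‰

δ13C = (R_sample / R_standard − 1) × 1000
R_sample / R_standard = 0.0106418 / 0.0112372 = 0.947015
δ13C = (0.947015 − 1) × 1000 = -52.98‰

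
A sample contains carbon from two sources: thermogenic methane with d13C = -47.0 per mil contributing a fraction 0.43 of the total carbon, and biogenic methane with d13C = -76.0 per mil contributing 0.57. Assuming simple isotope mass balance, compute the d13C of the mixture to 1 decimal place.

δ_mix = f_A·δ_A + f_B·δ_B
δ_mix = 0.43 × (-47.0) + 0.57 × (-76.0)
δ_mix = -20.21 + -43.32 = -63.53 per mil

-63.5 per mil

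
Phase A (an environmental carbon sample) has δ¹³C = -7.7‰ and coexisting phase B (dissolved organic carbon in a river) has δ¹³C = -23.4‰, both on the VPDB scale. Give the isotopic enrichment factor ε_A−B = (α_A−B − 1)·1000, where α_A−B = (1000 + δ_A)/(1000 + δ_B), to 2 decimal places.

16.08‰

α_A−B = (1000 + -7.7) / (1000 + -23.4) = 992.3 / 976.6 = 1.016076
ε_A−B = (1.016076 − 1) × 1000 = 16.076‰
(The approximation ε ≈ δ_A − δ_B would give 15.7‰.)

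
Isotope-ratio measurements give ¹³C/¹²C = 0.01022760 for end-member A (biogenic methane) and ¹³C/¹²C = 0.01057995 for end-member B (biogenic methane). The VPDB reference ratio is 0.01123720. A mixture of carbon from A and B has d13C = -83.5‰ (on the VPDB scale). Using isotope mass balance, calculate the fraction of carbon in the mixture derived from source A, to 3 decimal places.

δ_A = (0.01022760/0.01123720 − 1)×1000 = (0.910156 − 1)×1000 = -89.844‰
δ_B = (0.01057995/0.01123720 − 1)×1000 = (0.941511 − 1)×1000 = -58.489‰
f_A = (δ_mix − δ_B)/(δ_A − δ_B) = (-83.5 − (-58.489))/(-89.844 − (-58.489))
f_A = -25.011 / -31.356 = 0.7977

0.798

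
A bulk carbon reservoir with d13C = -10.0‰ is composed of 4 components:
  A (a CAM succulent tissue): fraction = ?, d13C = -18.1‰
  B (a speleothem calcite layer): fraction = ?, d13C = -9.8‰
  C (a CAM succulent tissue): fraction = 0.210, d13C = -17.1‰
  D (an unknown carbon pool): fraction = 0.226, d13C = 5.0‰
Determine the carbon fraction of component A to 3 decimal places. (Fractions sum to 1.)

0.242

Let f_A and f_B be the unknown fractions; fractions sum to 1 so f_A + f_B = 0.564.
Mass balance: Σ fᵢ·δᵢ = δ_bulk ⇒ f_A·(-18.1) + f_B·(-9.8) = -10.0 − (-2.461) = -7.539
Substitute f_B = 0.564 − f_A:
f_A·(-18.1 − -9.8) = -7.539 − 0.564×(-9.8) = -2.012
f_A = -2.012 / -8.3 = 0.2424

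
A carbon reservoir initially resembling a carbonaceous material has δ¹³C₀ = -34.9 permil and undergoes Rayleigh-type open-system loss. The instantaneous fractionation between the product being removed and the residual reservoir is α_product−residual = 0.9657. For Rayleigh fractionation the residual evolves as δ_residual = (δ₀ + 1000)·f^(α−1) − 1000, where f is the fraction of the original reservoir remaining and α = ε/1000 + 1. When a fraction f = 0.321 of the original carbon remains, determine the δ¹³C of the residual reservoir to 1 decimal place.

Rayleigh residual: δ_res = (δ₀ + 1000)·f^(α−1) − 1000
α − 1 = -0.03430
f^(α−1) = 0.321^(-0.03430) = 1.039745
δ_res = (-34.9 + 1000) × 1.039745 − 1000 = 1003.458 − 1000 = 3.46 permil

3.5 permil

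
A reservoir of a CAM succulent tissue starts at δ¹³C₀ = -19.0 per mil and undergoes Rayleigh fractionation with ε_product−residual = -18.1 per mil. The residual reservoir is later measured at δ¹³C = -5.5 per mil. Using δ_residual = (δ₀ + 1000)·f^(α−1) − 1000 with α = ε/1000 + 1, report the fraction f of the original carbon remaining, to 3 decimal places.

0.470

α − 1 = ε/1000 = -0.0181
(δ_res + 1000)/(δ₀ + 1000) = (-5.5 + 1000)/(-19.0 + 1000) = 994.5/981.0 = 1.013761
f = 1.013761^(1/-0.0181) = exp(ln(1.013761)/-0.0181) = exp(0.01367/-0.0181)
f = exp(-0.7551) = 0.4700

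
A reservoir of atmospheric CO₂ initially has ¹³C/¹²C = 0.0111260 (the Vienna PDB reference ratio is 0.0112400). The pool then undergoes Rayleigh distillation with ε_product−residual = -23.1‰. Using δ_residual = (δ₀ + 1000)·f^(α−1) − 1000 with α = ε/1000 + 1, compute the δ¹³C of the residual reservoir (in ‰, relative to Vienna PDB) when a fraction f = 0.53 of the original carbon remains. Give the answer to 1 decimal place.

4.5‰

δ₀ = (0.0111260/0.0112400 − 1)×1000 = (0.989858 − 1)×1000 = -10.142‰
α − 1 = ε/1000 = -0.0231
f^(α−1) = 0.53^(-0.0231) = 1.014774
δ_res = (-10.142 + 1000) × 1.014774 − 1000 = 1004.482 − 1000 = 4.48‰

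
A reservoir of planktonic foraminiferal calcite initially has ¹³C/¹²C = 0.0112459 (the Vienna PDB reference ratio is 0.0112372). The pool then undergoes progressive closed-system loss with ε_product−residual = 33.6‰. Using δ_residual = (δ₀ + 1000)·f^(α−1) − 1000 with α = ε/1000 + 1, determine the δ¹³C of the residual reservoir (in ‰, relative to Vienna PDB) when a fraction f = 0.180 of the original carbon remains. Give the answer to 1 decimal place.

-55.3‰

δ₀ = (0.0112459/0.0112372 − 1)×1000 = (1.000774 − 1)×1000 = 0.774‰
α − 1 = ε/1000 = 0.0336
f^(α−1) = 0.180^(0.0336) = 0.944011
δ_res = (0.774 + 1000) × 0.944011 − 1000 = 944.742 − 1000 = -55.26‰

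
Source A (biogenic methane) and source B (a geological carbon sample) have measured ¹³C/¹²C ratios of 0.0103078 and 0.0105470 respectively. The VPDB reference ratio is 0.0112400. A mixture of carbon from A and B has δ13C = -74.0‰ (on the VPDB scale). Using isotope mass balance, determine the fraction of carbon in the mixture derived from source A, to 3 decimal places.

δ_A = (0.0103078/0.0112400 − 1)×1000 = (0.917064 − 1)×1000 = -82.936‰
δ_B = (0.0105470/0.0112400 − 1)×1000 = (0.938345 − 1)×1000 = -61.655‰
f_A = (δ_mix − δ_B)/(δ_A − δ_B) = (-74.0 − (-61.655))/(-82.936 − (-61.655))
f_A = -12.345 / -21.281 = 0.5801

0.580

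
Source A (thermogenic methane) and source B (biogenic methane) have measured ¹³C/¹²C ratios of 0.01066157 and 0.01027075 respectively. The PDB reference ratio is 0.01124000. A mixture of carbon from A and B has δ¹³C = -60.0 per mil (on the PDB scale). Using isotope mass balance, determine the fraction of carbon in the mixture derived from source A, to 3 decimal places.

0.754

δ_A = (0.01066157/0.01124000 − 1)×1000 = (0.948538 − 1)×1000 = -51.462 per mil
δ_B = (0.01027075/0.01124000 − 1)×1000 = (0.913768 − 1)×1000 = -86.232 per mil
f_A = (δ_mix − δ_B)/(δ_A − δ_B) = (-60.0 − (-86.232))/(-51.462 − (-86.232))
f_A = 26.232 / 34.770 = 0.7544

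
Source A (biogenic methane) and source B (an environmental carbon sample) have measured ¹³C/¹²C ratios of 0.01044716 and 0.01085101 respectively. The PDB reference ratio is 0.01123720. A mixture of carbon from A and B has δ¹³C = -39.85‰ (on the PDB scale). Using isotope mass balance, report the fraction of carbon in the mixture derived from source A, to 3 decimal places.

δ_A = (0.01044716/0.01123720 − 1)×1000 = (0.929694 − 1)×1000 = -70.306‰
δ_B = (0.01085101/0.01123720 − 1)×1000 = (0.965633 − 1)×1000 = -34.367‰
f_A = (δ_mix − δ_B)/(δ_A − δ_B) = (-39.85 − (-34.367))/(-70.306 − (-34.367))
f_A = -5.483 / -35.939 = 0.1526

0.153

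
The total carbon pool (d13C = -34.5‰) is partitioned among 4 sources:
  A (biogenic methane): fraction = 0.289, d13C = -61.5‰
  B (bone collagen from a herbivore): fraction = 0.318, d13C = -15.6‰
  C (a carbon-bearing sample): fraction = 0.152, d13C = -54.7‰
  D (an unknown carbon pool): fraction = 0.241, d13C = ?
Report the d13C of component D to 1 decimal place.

-14.3‰

Isotope mass balance: δ_bulk = Σ fᵢ·δᵢ.
-34.5 = 0.289×(-61.5) + 0.318×(-15.6) + 0.152×(-54.7) + 0.241×δ_D
0.241·δ_D = -34.5 − (-31.049) = -3.451
δ_D = -3.451 / 0.241 = -14.32‰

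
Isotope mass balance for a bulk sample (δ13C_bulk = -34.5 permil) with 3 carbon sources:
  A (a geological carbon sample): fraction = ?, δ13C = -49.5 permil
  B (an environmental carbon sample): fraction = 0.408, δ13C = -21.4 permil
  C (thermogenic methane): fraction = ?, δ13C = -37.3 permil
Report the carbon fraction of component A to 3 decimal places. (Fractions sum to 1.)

Let f_A and f_C be the unknown fractions; fractions sum to 1 so f_A + f_C = 0.592.
Mass balance: Σ fᵢ·δᵢ = δ_bulk ⇒ f_A·(-49.5) + f_C·(-37.3) = -34.5 − (-8.731) = -25.769
Substitute f_C = 0.592 − f_A:
f_A·(-49.5 − -37.3) = -25.769 − 0.592×(-37.3) = -3.687
f_A = -3.687 / -12.2 = 0.3022

0.302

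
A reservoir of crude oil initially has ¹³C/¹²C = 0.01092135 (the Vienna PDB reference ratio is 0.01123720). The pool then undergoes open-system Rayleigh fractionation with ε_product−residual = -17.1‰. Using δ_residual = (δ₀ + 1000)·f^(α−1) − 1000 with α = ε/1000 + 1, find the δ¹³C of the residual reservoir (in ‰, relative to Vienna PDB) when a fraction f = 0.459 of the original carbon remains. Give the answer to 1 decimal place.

δ₀ = (0.01092135/0.01123720 − 1)×1000 = (0.971892 − 1)×1000 = -28.108‰
α − 1 = ε/1000 = -0.0171
f^(α−1) = 0.459^(-0.0171) = 1.013405
δ_res = (-28.108 + 1000) × 1.013405 − 1000 = 984.921 − 1000 = -15.08‰

-15.1‰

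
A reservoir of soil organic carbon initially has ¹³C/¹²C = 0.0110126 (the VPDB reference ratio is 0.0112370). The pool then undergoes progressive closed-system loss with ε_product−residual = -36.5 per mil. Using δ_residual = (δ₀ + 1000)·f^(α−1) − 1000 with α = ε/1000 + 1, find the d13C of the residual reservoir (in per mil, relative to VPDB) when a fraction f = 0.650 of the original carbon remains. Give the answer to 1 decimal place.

-4.4 per mil

δ₀ = (0.0110126/0.0112370 − 1)×1000 = (0.980030 − 1)×1000 = -19.970 per mil
α − 1 = ε/1000 = -0.0365
f^(α−1) = 0.650^(-0.0365) = 1.015848
δ_res = (-19.970 + 1000) × 1.015848 − 1000 = 995.562 − 1000 = -4.44 per mil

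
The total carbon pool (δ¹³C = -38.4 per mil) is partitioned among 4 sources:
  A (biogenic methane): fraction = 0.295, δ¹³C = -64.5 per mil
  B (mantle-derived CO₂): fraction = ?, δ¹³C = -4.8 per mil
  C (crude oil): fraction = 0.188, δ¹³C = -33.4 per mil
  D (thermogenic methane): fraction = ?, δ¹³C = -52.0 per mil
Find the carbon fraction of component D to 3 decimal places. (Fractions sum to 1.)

0.225

Let f_D and f_B be the unknown fractions; fractions sum to 1 so f_D + f_B = 0.517.
Mass balance: Σ fᵢ·δᵢ = δ_bulk ⇒ f_D·(-52.0) + f_B·(-4.8) = -38.4 − (-25.307) = -13.093
Substitute f_B = 0.517 − f_D:
f_D·(-52.0 − -4.8) = -13.093 − 0.517×(-4.8) = -10.612
f_D = -10.612 / -47.2 = 0.2248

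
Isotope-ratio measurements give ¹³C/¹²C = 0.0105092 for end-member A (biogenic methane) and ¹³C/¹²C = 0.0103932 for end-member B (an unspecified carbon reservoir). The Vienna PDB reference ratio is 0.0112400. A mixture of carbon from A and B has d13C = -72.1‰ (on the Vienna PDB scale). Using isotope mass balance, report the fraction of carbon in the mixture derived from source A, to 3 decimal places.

δ_A = (0.0105092/0.0112400 − 1)×1000 = (0.934982 − 1)×1000 = -65.018‰
δ_B = (0.0103932/0.0112400 − 1)×1000 = (0.924662 − 1)×1000 = -75.338‰
f_A = (δ_mix − δ_B)/(δ_A − δ_B) = (-72.1 − (-75.338))/(-65.018 − (-75.338))
f_A = 3.238 / 10.320 = 0.3138

0.314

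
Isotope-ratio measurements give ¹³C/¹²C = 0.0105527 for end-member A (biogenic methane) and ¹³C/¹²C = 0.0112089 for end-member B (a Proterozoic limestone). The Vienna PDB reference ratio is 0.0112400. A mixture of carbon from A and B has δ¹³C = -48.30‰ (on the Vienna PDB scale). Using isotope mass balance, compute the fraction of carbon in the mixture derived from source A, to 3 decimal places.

0.780

δ_A = (0.0105527/0.0112400 − 1)×1000 = (0.938852 − 1)×1000 = -61.148‰
δ_B = (0.0112089/0.0112400 − 1)×1000 = (0.997233 − 1)×1000 = -2.767‰
f_A = (δ_mix − δ_B)/(δ_A − δ_B) = (-48.30 − (-2.767))/(-61.148 − (-2.767))
f_A = -45.533 / -58.381 = 0.7799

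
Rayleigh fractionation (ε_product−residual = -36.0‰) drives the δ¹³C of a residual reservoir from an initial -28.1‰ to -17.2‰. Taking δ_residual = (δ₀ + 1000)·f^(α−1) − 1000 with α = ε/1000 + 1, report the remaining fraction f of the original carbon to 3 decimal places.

0.734

α − 1 = ε/1000 = -0.0360
(δ_res + 1000)/(δ₀ + 1000) = (-17.2 + 1000)/(-28.1 + 1000) = 982.8/971.9 = 1.011215
f = 1.011215^(1/-0.0360) = exp(ln(1.011215)/-0.0360) = exp(0.01115/-0.0360)
f = exp(-0.3098) = 0.7336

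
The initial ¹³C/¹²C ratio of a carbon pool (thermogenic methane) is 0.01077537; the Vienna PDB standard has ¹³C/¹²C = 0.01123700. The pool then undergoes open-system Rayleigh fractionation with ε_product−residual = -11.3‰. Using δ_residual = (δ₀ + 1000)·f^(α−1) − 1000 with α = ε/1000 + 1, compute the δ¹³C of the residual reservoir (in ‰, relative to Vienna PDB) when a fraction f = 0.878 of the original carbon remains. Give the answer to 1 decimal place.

δ₀ = (0.01077537/0.01123700 − 1)×1000 = (0.958919 − 1)×1000 = -41.081‰
α − 1 = ε/1000 = -0.0113
f^(α−1) = 0.878^(-0.0113) = 1.001471
δ_res = (-41.081 + 1000) × 1.001471 − 1000 = 960.330 − 1000 = -39.67‰

-39.7‰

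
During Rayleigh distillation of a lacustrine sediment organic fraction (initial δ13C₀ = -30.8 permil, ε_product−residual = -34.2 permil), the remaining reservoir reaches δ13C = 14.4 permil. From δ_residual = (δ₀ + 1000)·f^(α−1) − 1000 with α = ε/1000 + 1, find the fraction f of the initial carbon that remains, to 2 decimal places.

0.26

α − 1 = ε/1000 = -0.0342
(δ_res + 1000)/(δ₀ + 1000) = (14.4 + 1000)/(-30.8 + 1000) = 1014.4/969.2 = 1.046636
f = 1.046636^(1/-0.0342) = exp(ln(1.046636)/-0.0342) = exp(0.04558/-0.0342)
f = exp(-1.3328) = 0.2637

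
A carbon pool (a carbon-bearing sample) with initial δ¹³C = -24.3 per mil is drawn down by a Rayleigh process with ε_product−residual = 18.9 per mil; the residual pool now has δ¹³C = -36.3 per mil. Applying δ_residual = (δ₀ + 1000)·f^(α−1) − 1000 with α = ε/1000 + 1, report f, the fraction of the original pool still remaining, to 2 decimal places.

α − 1 = ε/1000 = 0.0189
(δ_res + 1000)/(δ₀ + 1000) = (-36.3 + 1000)/(-24.3 + 1000) = 963.7/975.7 = 0.987701
f = 0.987701^(1/0.0189) = exp(ln(0.987701)/0.0189) = exp(-0.01238/0.0189)
f = exp(-0.6548) = 0.5196

0.52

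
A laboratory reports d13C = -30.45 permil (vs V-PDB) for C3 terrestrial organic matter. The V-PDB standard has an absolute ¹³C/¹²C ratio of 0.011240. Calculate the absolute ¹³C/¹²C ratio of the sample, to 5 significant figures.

0.010898

R_sample = R_standard × (d13C/1000 + 1)
R_sample = 0.011240 × (-30.45/1000 + 1) = 0.011240 × 0.969550
R_sample = 0.0108977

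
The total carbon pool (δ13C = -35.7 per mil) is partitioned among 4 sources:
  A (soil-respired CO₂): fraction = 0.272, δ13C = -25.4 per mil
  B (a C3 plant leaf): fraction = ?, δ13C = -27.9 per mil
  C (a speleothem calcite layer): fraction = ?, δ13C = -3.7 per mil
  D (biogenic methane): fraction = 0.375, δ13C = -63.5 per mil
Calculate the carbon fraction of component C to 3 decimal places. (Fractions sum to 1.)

0.201

Let f_C and f_B be the unknown fractions; fractions sum to 1 so f_C + f_B = 0.353.
Mass balance: Σ fᵢ·δᵢ = δ_bulk ⇒ f_C·(-3.7) + f_B·(-27.9) = -35.7 − (-30.721) = -4.979
Substitute f_B = 0.353 − f_C:
f_C·(-3.7 − -27.9) = -4.979 − 0.353×(-27.9) = 4.870
f_C = 4.870 / 24.2 = 0.2012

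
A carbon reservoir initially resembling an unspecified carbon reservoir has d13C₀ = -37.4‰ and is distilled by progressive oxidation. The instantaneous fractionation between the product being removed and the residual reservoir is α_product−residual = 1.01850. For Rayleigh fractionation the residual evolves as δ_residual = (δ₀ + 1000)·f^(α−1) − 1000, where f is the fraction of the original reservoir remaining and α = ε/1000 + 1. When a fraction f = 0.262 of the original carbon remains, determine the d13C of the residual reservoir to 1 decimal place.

-61.0‰

Rayleigh residual: δ_res = (δ₀ + 1000)·f^(α−1) − 1000
α − 1 = 0.01850
f^(α−1) = 0.262^(0.01850) = 0.975525
δ_res = (-37.4 + 1000) × 0.975525 − 1000 = 939.041 − 1000 = -60.96‰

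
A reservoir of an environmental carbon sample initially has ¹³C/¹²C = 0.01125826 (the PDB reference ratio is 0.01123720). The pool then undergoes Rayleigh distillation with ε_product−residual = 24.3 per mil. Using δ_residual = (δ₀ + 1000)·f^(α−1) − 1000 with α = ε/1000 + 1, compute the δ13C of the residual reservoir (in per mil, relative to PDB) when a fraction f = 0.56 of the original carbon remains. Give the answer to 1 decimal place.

δ₀ = (0.01125826/0.01123720 − 1)×1000 = (1.001874 − 1)×1000 = 1.874 per mil
α − 1 = ε/1000 = 0.0243
f^(α−1) = 0.56^(0.0243) = 0.986009
δ_res = (1.874 + 1000) × 0.986009 − 1000 = 987.857 − 1000 = -12.14 per mil

-12.1 per mil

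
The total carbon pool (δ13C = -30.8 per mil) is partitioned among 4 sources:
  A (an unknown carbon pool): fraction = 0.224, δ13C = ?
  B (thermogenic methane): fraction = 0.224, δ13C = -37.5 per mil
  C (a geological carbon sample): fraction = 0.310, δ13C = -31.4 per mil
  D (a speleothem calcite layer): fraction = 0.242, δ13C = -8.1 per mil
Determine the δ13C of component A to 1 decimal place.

-47.8 per mil

Isotope mass balance: δ_bulk = Σ fᵢ·δᵢ.
-30.8 = 0.224×δ_A + 0.224×(-37.5) + 0.310×(-31.4) + 0.242×(-8.1)
0.224·δ_A = -30.8 − (-20.094) = -10.706
δ_A = -10.706 / 0.224 = -47.79 per mil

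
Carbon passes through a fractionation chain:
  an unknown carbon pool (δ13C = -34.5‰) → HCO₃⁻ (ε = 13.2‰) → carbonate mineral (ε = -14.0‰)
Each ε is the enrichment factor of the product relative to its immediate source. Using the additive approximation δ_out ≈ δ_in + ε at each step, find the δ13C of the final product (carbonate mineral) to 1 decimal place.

-35.3‰

step 1: δ ≈ -34.5 + (13.2) = -21.3‰
step 2: δ ≈ -21.3 + (-14.0) = -35.3‰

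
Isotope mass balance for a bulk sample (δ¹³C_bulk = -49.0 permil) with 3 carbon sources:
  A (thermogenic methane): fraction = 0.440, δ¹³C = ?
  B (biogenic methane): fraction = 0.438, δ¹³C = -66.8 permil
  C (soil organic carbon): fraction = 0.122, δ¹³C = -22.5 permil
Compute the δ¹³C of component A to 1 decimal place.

Isotope mass balance: δ_bulk = Σ fᵢ·δᵢ.
-49.0 = 0.440×δ_A + 0.438×(-66.8) + 0.122×(-22.5)
0.440·δ_A = -49.0 − (-32.003) = -16.997
δ_A = -16.997 / 0.440 = -38.63 permil

-38.6 permil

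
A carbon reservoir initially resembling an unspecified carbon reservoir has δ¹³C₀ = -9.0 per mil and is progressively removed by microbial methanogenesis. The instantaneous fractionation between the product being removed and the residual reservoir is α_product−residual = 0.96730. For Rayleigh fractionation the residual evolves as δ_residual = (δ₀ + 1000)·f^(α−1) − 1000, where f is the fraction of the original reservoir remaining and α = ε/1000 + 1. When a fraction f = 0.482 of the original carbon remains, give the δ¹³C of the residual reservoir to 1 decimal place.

14.9 per mil

Rayleigh residual: δ_res = (δ₀ + 1000)·f^(α−1) − 1000
α − 1 = -0.03270
f^(α−1) = 0.482^(-0.03270) = 1.024152
δ_res = (-9.0 + 1000) × 1.024152 − 1000 = 1014.935 − 1000 = 14.93 per mil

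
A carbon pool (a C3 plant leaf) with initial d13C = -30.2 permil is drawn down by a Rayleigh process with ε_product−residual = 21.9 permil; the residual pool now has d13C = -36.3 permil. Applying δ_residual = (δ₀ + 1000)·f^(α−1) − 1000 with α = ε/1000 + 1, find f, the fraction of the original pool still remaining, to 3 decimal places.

α − 1 = ε/1000 = 0.0219
(δ_res + 1000)/(δ₀ + 1000) = (-36.3 + 1000)/(-30.2 + 1000) = 963.7/969.8 = 0.993710
f = 0.993710^(1/0.0219) = exp(ln(0.993710)/0.0219) = exp(-0.00631/0.0219)
f = exp(-0.2881) = 0.7497

0.750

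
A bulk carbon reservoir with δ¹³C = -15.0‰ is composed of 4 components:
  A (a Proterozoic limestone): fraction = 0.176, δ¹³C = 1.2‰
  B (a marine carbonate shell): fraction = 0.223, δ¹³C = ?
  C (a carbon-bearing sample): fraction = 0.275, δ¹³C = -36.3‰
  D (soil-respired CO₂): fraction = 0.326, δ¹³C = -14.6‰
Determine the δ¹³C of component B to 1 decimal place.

-2.1‰

Isotope mass balance: δ_bulk = Σ fᵢ·δᵢ.
-15.0 = 0.176×(1.2) + 0.223×δ_B + 0.275×(-36.3) + 0.326×(-14.6)
0.223·δ_B = -15.0 − (-14.531) = -0.469
δ_B = -0.469 / 0.223 = -2.10‰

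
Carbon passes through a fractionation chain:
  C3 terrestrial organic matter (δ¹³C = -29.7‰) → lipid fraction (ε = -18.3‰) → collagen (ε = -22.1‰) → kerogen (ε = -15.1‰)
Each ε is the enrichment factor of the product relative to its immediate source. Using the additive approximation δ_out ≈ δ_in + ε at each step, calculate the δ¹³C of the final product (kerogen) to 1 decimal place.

-85.2‰

step 1: δ ≈ -29.7 + (-18.3) = -48.0‰
step 2: δ ≈ -48.0 + (-22.1) = -70.1‰
step 3: δ ≈ -70.1 + (-15.1) = -85.2‰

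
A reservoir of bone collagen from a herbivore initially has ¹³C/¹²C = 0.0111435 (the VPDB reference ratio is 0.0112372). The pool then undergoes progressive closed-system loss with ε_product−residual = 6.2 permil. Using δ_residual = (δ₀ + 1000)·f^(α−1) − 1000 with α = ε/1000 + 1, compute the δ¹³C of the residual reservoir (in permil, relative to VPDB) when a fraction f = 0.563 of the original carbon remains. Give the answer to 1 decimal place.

δ₀ = (0.0111435/0.0112372 − 1)×1000 = (0.991662 − 1)×1000 = -8.338 permil
α − 1 = ε/1000 = 0.0062
f^(α−1) = 0.563^(0.0062) = 0.996445
δ_res = (-8.338 + 1000) × 0.996445 − 1000 = 988.136 − 1000 = -11.86 permil

-11.9 permil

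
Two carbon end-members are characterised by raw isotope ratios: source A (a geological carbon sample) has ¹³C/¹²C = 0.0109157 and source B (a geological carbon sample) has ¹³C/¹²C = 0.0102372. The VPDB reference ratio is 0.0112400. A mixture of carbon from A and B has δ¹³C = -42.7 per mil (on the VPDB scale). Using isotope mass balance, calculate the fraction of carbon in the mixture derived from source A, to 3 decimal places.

0.771

δ_A = (0.0109157/0.0112400 − 1)×1000 = (0.971148 − 1)×1000 = -28.852 per mil
δ_B = (0.0102372/0.0112400 − 1)×1000 = (0.910783 − 1)×1000 = -89.217 per mil
f_A = (δ_mix − δ_B)/(δ_A − δ_B) = (-42.7 − (-89.217))/(-28.852 − (-89.217))
f_A = 46.517 / 60.365 = 0.7706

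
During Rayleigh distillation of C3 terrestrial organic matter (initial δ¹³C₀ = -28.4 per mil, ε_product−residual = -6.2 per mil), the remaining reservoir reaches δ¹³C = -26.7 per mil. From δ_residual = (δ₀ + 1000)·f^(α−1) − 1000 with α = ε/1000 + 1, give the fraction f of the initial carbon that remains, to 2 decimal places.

α − 1 = ε/1000 = -0.0062
(δ_res + 1000)/(δ₀ + 1000) = (-26.7 + 1000)/(-28.4 + 1000) = 973.3/971.6 = 1.001750
f = 1.001750^(1/-0.0062) = exp(ln(1.001750)/-0.0062) = exp(0.00175/-0.0062)
f = exp(-0.2820) = 0.7543

0.75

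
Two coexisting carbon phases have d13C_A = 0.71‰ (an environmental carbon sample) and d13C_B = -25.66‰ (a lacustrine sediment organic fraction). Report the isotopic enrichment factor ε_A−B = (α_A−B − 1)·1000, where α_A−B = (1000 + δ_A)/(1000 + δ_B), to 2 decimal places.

27.06‰

α_A−B = (1000 + 0.71) / (1000 + -25.66) = 1000.71 / 974.34 = 1.027064
ε_A−B = (1.027064 − 1) × 1000 = 27.064‰
(The approximation ε ≈ δ_A − δ_B would give 26.37‰.)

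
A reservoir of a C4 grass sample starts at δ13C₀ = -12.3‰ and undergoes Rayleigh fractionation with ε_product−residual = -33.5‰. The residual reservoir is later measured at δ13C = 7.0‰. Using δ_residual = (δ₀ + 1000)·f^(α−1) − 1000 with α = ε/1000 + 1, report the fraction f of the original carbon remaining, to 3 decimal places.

0.561

α − 1 = ε/1000 = -0.0335
(δ_res + 1000)/(δ₀ + 1000) = (7.0 + 1000)/(-12.3 + 1000) = 1007.0/987.7 = 1.019540
f = 1.019540^(1/-0.0335) = exp(ln(1.019540)/-0.0335) = exp(0.01935/-0.0335)
f = exp(-0.5777) = 0.5612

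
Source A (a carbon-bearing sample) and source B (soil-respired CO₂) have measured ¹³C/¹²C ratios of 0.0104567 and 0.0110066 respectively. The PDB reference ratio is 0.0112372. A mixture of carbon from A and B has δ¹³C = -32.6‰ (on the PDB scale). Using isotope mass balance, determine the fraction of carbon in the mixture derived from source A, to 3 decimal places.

0.247

δ_A = (0.0104567/0.0112372 − 1)×1000 = (0.930543 − 1)×1000 = -69.457‰
δ_B = (0.0110066/0.0112372 − 1)×1000 = (0.979479 − 1)×1000 = -20.521‰
f_A = (δ_mix − δ_B)/(δ_A − δ_B) = (-32.6 − (-20.521))/(-69.457 − (-20.521))
f_A = -12.079 / -48.936 = 0.2468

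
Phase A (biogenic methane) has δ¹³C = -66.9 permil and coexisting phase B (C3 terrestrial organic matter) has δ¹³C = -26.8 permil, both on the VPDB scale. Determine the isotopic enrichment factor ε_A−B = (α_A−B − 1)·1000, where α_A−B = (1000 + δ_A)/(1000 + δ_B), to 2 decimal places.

-41.20 permil

α_A−B = (1000 + -66.9) / (1000 + -26.8) = 933.1 / 973.2 = 0.958796
ε_A−B = (0.958796 − 1) × 1000 = -41.204 permil
(The approximation ε ≈ δ_A − δ_B would give -40.1 permil.)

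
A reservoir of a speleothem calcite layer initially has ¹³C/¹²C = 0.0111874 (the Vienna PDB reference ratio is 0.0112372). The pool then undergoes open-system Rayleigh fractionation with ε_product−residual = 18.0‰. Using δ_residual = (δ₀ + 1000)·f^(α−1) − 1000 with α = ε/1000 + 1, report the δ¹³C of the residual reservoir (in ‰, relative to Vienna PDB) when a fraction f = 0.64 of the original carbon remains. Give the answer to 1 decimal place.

-12.4‰

δ₀ = (0.0111874/0.0112372 − 1)×1000 = (0.995568 − 1)×1000 = -4.432‰
α − 1 = ε/1000 = 0.0180
f^(α−1) = 0.64^(0.0180) = 0.991999
δ_res = (-4.432 + 1000) × 0.991999 − 1000 = 987.603 − 1000 = -12.40‰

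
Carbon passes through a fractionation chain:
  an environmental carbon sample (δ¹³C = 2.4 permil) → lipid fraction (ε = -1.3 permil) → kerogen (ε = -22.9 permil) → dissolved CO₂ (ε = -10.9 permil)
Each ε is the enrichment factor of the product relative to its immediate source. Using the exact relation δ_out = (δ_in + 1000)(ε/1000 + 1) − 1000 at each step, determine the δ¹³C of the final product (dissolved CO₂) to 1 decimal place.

step 1: δ = (2.40 + 1000)·(-1.3/1000 + 1) − 1000 = 1.10 permil
step 2: δ = (1.10 + 1000)·(-22.9/1000 + 1) − 1000 = -21.83 permil
step 3: δ = (-21.83 + 1000)·(-10.9/1000 + 1) − 1000 = -32.49 permil

-32.5 permil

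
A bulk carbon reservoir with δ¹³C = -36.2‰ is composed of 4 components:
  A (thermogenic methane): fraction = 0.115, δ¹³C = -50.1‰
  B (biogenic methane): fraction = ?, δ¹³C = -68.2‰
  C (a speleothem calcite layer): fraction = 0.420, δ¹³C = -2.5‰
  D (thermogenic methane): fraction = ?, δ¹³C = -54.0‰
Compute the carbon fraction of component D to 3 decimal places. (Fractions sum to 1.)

0.164

Let f_D and f_B be the unknown fractions; fractions sum to 1 so f_D + f_B = 0.465.
Mass balance: Σ fᵢ·δᵢ = δ_bulk ⇒ f_D·(-54.0) + f_B·(-68.2) = -36.2 − (-6.812) = -29.389
Substitute f_B = 0.465 − f_D:
f_D·(-54.0 − -68.2) = -29.389 − 0.465×(-68.2) = 2.325
f_D = 2.325 / 14.2 = 0.1637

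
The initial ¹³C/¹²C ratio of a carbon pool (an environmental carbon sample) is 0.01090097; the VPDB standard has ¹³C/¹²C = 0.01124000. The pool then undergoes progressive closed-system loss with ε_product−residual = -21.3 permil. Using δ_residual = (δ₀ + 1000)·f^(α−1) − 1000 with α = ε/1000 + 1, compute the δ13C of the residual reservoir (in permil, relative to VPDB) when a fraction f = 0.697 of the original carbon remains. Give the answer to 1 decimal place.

-22.7 permil

δ₀ = (0.01090097/0.01124000 − 1)×1000 = (0.969837 − 1)×1000 = -30.163 permil
α − 1 = ε/1000 = -0.0213
f^(α−1) = 0.697^(-0.0213) = 1.007718
δ_res = (-30.163 + 1000) × 1.007718 − 1000 = 977.323 − 1000 = -22.68 permil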